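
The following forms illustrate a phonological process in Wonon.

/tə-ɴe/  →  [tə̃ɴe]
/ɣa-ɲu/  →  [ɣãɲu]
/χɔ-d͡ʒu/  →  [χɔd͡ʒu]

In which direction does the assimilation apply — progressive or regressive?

regressive

The vowel /ə/ surfaces as nasalised [ə̃] next to the following nasal /ɴ/ — it has acquired the [+nasal] feature of its neighbour.
Likewise in the remaining data: /a/ → [ã] before /ɲ/ — each time a vowel is nasalised next to a following nasal.
No change occurs in [χɔd͡ʒu] because the vowel at the boundary is adjacent to an oral consonant, not a nasal (/ɔ/ next to /d͡ʒ/).
Because the conditioning nasal is to the right of the vowel that changes, the process is regressive (anticipatory).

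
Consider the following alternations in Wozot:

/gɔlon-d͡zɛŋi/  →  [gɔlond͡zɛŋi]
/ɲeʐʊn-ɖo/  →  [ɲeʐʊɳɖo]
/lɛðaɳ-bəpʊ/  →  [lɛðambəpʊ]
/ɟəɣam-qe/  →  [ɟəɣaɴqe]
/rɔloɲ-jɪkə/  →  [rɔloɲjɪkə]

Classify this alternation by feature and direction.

regressive place assimilation

Comparing underlying and surface forms, /n/ → [ɳ] is the alternation; the neighbouring /ɖ/ is constant.
The change alveolar → retroflex matches the place of the following /ɖ/, identifying this as place assimilation.
Manner and voice are unchanged, so the assimilation is partial, not total.
Checking the remaining alternations: /ɳ/ → [m] before /b/ (retroflex → bilabial, matching bilabial); /m/ → [ɴ] before /q/ (bilabial → uvular, matching uvular) — only place changes, and always toward the following segment.
Nothing changes in [gɔlond͡zɛŋi], [rɔloɲjɪkə]: there the adjacent consonants already agree in place (/n/ and /d͡z/ are both alveolar; /ɲ/ and /j/ are both palatal), so these forms are consistent with the same rule.
Since the segment that changes precedes the conditioning segment, the assimilation is regressive.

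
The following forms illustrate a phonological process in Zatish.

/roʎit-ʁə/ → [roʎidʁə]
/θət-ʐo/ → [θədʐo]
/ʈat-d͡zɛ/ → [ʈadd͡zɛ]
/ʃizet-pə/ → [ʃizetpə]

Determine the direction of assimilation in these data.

Comparing underlying and surface forms, /t/ → [d] is the alternation; the neighbouring /ʁ/ is constant.
The change voiceless → voiced matches the voicing of the following /ʁ/, identifying this as voicing assimilation.
Checking the remaining alternations: /t/ → [d] before /ʐ/ (voiceless → voiced, matching voiced); /t/ → [d] before /d͡z/ (voiceless → voiced, matching voiced) — only voicing changes, and always toward the following segment.
Nothing changes in [ʃizetpə]: there the adjacent consonants already agree in voicing (/t/ and /p/ are both voiceless), so this form is consistent with the same rule.
Since the segment that changes precedes the conditioning segment, the assimilation is regressive.

regressive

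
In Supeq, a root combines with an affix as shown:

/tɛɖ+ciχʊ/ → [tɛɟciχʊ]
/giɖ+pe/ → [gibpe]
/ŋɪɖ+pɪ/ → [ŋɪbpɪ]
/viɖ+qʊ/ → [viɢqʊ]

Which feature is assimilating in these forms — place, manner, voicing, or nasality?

place

Underlying /ɖ/ is realised as [ɟ] next to /c/; /c/ itself does not change.
The change retroflex → palatal matches the place of the following /c/, identifying this as place assimilation.
The same holds elsewhere in the data: /ɖ/ → [b] before /p/ (retroflex → bilabial, matching bilabial); /ɖ/ → [ɢ] before /q/ (retroflex → uvular, matching uvular) — only place changes, and always toward the following segment.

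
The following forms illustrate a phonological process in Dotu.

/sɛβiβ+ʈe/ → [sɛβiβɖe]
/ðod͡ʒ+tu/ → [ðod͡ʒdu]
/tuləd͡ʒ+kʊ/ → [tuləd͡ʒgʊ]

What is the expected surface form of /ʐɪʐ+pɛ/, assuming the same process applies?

[ʐɪʐbɛ]

The data show progressive voicing assimilation: /ʈ/ → [ɖ] after /β/; /t/ → [d] after /d͡ʒ/; /k/ → [g] after /d͡ʒ/. In each pair only voicing changes, matching the preceding consonant, while place and manner stay constant.
The rule targets /p/ (voiceless bilabial stop), which sits after the trigger /ʐ/ (voiced).
The voiced bilabial stop is [b], so /p/ → [b].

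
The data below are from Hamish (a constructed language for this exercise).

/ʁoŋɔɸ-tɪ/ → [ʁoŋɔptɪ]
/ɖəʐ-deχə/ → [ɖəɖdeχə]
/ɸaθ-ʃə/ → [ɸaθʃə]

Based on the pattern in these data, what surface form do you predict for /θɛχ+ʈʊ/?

The data show regressive manner assimilation: /ɸ/ → [p] before /t/; /ʐ/ → [ɖ] before /d/. In each pair only manner changes, matching the following consonant, while place and voice stay constant.
No alternation appears in [ɸaθʃə]: there the adjacent consonants already agree in manner (/θ/ and /ʃ/ are both fricatives), so this form is consistent with the same rule.
/χ/ is a voiceless uvular fricative. The following trigger /ʈ/ is a stop, so /χ/ must become a stop as well.
Changing only its manner to stop gives [q] — the voiceless uvular stop.

[θɛqʈʊ]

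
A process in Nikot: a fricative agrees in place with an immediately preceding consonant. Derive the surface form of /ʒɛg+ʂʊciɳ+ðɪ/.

The rule targets /ʂ/ (voiceless retroflex fricative), which sits after the trigger /g/ (velar).
Changing only its place to velar gives [x] — the voiceless velar fricative.
At the second juncture, /ð/ likewise becomes [ʐ] adjacent to /ɳ/.

[ʒɛgxʊciɳʐɪ]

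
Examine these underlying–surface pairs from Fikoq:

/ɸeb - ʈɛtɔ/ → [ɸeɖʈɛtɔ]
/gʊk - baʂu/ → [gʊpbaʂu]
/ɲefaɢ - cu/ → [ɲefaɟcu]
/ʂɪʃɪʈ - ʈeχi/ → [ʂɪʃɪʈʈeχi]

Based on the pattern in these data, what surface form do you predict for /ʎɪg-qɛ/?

The data show regressive place assimilation: /b/ → [ɖ] before /ʈ/; /k/ → [p] before /b/; /ɢ/ → [ɟ] before /c/. In each pair only place changes, matching the following consonant, while manner and voice stay constant.
No alternation appears in [ʂɪʃɪʈʈeχi]: there the adjacent consonants already agree in place (/ʈ/ and /ʈ/ are both retroflex), so this form is consistent with the same rule.
/g/ is a voiced velar stop. The following trigger /q/ is uvular, so /g/ must become uvular as well.
A voiced uvular stop is [ɢ], so the surface segment is [ɢ].

[ʎɪɢqɛ]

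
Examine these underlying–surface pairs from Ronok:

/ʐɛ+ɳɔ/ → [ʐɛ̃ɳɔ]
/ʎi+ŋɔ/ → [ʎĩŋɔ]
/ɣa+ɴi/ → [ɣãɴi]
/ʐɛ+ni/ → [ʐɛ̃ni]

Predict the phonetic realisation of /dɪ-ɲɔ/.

[dɪ̃ɲɔ]

The data show regressive nasality assimilation (vowel nasalisation): /ɛ/ → [ɛ̃] before /ɳ/; /i/ → [ĩ] before /ŋ/; /a/ → [ã] before /ɴ/; /ɛ/ → [ɛ̃] before /n/ — a vowel is nasalised by an immediately following nasal consonant.
The vowel /ɪ/ is adjacent to the following nasal /ɲ/, so it acquires [+nasal] and surfaces as [ɪ̃].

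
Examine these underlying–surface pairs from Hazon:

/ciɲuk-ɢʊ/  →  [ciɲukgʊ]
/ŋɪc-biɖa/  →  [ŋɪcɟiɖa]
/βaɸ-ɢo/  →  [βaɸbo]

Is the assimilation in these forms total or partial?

Underlying /ɢ/ is realised as [g] next to /k/; /k/ itself does not change.
/ɢ/ is uvular while /k/ is velar; the output [g] is velar, matching the trigger — so the feature that spreads is place.
Manner and voice are unchanged, so the assimilation is partial, not total.
Checking the remaining alternations: /b/ → [ɟ] after /c/ (bilabial → palatal, matching palatal); /ɢ/ → [b] after /ɸ/ (uvular → bilabial, matching bilabial) — only place changes, and always toward the preceding segment.

partial assimilation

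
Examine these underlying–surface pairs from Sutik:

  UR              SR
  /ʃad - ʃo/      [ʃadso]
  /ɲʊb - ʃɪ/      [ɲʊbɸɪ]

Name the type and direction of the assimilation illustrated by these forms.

The segment that alternates is /ʃ/, which surfaces as [s] when adjacent to /d/.
/ʃ/ is postalveolar while /d/ is alveolar; the output [s] is alveolar, matching the trigger — so the feature that spreads is place.
Manner and voice are unchanged, so the assimilation is partial, not total.
The same holds elsewhere in the data: /ʃ/ → [ɸ] after /b/ (postalveolar → bilabial, matching bilabial) — only place changes, and always toward the preceding segment.
Since the segment that changes follows the conditioning segment, the assimilation is progressive.

progressive place assimilation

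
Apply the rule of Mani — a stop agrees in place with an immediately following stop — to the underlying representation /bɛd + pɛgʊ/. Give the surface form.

[bɛbpɛgʊ]

/d/ is a voiced alveolar stop. The following trigger /p/ is bilabial, so /d/ must become bilabial as well.
Changing only its place to bilabial gives [b] — the voiced bilabial stop.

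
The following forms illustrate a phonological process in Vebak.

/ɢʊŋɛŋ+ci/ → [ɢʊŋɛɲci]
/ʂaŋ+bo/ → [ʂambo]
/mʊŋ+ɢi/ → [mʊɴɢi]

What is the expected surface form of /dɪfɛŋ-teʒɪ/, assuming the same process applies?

[dɪfɛnteʒɪ]

The data show regressive place assimilation: /ŋ/ → [ɲ] before /c/; /ŋ/ → [m] before /b/; /ŋ/ → [ɴ] before /ɢ/. In each pair only place changes, matching the following consonant, while manner and voice stay constant.
/ŋ/ is a voiced velar nasal. The following trigger /t/ is alveolar, so /ŋ/ must become alveolar as well.
A voiced alveolar nasal is [n], so the surface segment is [n].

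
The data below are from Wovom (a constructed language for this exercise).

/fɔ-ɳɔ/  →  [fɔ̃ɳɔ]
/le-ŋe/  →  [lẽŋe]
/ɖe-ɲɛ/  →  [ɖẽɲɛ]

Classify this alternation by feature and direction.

regressive nasality assimilation (vowel nasalisation)

The vowel /ɔ/ surfaces as nasalised [ɔ̃] next to the following nasal /ɳ/ — it has acquired the [+nasal] feature of its neighbour.
Likewise in the remaining data: /e/ → [ẽ] before /ŋ/; /e/ → [ẽ] before /ɲ/ — each time a vowel is nasalised next to a following nasal.
Because the conditioning nasal is to the right of the vowel that changes, the process is regressive (anticipatory).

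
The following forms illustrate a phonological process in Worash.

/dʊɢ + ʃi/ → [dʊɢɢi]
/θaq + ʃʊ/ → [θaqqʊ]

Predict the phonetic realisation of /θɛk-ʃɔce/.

The data show progressive total assimilation (/ʃ/ → [ɢ] after /ɢ/; /ʃ/ → [q] after /q/): in every case the target segment becomes identical to its preceding neighbour, copying more than a single feature.
/ʃ/ is the segment targeted by the rule; it sits immediately after /k/, so it assimilates completely and surfaces as [k].

[θɛkkɔce]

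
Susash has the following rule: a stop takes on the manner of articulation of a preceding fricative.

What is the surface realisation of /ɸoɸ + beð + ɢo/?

The rule targets /b/ (voiced bilabial stop), which sits after the trigger /ɸ/ (fricative).
The voiced bilabial fricative is [β], so /b/ → [β].
The same rule applies at the second boundary: /ɢ/ → [ʁ] next to /ð/.

[ɸoɸβeðʁo]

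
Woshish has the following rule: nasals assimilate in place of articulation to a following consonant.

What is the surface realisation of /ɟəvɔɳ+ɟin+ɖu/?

/ɳ/ is a voiced retroflex nasal. The following trigger /ɟ/ is palatal, so /ɳ/ must become palatal as well.
The voiced palatal nasal is [ɲ], so /ɳ/ → [ɲ].
The same rule applies at the second boundary: /n/ → [ɳ] next to /ɖ/.

[ɟəvɔɲɟiɳɖu]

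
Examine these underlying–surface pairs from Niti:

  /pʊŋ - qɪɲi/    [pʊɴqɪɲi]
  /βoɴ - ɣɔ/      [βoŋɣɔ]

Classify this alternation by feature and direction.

Underlying /ŋ/ is realised as [ɴ] next to /q/; /q/ itself does not change.
/ŋ/ is velar while /q/ is uvular; the output [ɴ] is uvular, matching the trigger — so the feature that spreads is place.
Manner and voice are unchanged, so the assimilation is partial, not total.
The same holds elsewhere in the data: /ɴ/ → [ŋ] before /ɣ/ (uvular → velar, matching velar) — only place changes, and always toward the following segment.
Since the segment that changes precedes the conditioning segment, the assimilation is regressive.

regressive place assimilation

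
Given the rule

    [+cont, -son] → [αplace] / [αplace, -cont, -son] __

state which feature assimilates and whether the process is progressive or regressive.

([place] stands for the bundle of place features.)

The rule copies the place features (abbreviated [place]) from the environment onto the target, so the assimilating feature is place.
The conditioning segment sits to the left of the focus bar, meaning the trigger precedes the segment that changes — progressive assimilation.

progressive place assimilation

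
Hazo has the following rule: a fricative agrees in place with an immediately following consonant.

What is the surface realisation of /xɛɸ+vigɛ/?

[xɛfvigɛ]

The rule targets /ɸ/ (voiceless bilabial fricative), which sits before the trigger /v/ (labiodental).
A voiceless labiodental fricative is [f], so the surface segment is [f].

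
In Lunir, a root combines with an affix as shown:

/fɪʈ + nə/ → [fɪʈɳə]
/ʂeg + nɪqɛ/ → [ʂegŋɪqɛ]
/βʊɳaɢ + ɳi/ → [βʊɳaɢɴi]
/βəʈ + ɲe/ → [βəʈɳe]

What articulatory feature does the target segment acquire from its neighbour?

Underlying /n/ is realised as [ɳ] next to /ʈ/; /ʈ/ itself does not change.
The change alveolar → retroflex matches the place of the preceding /ʈ/, identifying this as place assimilation.
The other alternating forms pattern the same way: /n/ → [ŋ] after /g/ (alveolar → velar, matching velar); /ɳ/ → [ɴ] after /ɢ/ (retroflex → uvular, matching uvular); /ɲ/ → [ɳ] after /ʈ/ (palatal → retroflex, matching retroflex) — only place changes, and always toward the preceding segment.

place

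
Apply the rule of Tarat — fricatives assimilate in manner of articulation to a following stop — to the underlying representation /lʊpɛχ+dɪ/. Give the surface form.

/χ/ is a voiceless uvular fricative. The following trigger /d/ is a stop, so /χ/ must become a stop as well.
A voiceless uvular stop is [q], so the surface segment is [q].

[lʊpɛqdɪ]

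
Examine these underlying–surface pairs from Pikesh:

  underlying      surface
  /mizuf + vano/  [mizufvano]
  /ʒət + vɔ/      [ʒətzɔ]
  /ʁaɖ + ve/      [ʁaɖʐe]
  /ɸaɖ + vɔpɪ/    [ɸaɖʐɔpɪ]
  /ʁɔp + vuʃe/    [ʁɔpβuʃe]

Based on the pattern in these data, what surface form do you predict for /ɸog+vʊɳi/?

The data show progressive place assimilation: /v/ → [z] after /t/; /v/ → [ʐ] after /ɖ/; /v/ → [β] after /p/. In each pair only place changes, matching the preceding consonant, while manner and voice stay constant.
No alternation appears in [mizufvano]: there the adjacent consonants already agree in place (/v/ and /f/ are both labiodental), so this form is consistent with the same rule.
/v/ is a voiced labiodental fricative. The preceding trigger /g/ is velar, so /v/ must become velar as well.
Changing only its place to velar gives [ɣ] — the voiced velar fricative.

[ɸogɣʊɳi]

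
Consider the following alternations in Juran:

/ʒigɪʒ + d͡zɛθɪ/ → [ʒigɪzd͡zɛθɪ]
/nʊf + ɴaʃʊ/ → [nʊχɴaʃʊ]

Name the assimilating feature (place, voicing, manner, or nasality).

place

The segment that alternates is /ʒ/, which surfaces as [z] when adjacent to /d͡z/.
The change postalveolar → alveolar matches the place of the following /d͡z/, identifying this as place assimilation.
The other alternating form patterns the same way: /f/ → [χ] before /ɴ/ (labiodental → uvular, matching uvular) — only place changes, and always toward the following segment.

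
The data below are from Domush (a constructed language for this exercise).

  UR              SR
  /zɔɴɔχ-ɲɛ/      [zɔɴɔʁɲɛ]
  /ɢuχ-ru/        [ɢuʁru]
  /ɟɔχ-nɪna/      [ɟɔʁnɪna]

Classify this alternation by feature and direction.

regressive voicing assimilation

Underlying /χ/ is realised as [ʁ] next to /ɲ/; /ɲ/ itself does not change.
/χ/ is voiceless while /ɲ/ is voiced; the output [ʁ] is voiced, matching the trigger — so the feature that spreads is voicing.
Place and manner are unchanged, so the assimilation is partial, not total.
The same holds elsewhere in the data: /χ/ → [ʁ] before /r/ (voiceless → voiced, matching voiced); /χ/ → [ʁ] before /n/ (voiceless → voiced, matching voiced) — only voicing changes, and always toward the following segment.
Since the segment that changes precedes the conditioning segment, the assimilation is regressive.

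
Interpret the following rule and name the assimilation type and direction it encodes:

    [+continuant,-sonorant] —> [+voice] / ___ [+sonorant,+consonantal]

The structural change is [+voice], and the conditioning segment [+sonorant,+consonantal] (a sonorant consonant) is itself voiced, so the target comes to share the voicing of its neighbour — voicing assimilation.
The conditioning segment sits to the right of the focus bar, meaning the trigger follows the segment that changes — regressive assimilation.

regressive voicing assimilation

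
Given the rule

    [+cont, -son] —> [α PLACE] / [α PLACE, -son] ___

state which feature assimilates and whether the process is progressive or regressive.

progressive place assimilation

The rule copies the place features (abbreviated [PLACE]) from the environment onto the target, so the assimilating feature is place.
The conditioning segment sits to the left of the focus bar, meaning the trigger precedes the segment that changes — progressive assimilation.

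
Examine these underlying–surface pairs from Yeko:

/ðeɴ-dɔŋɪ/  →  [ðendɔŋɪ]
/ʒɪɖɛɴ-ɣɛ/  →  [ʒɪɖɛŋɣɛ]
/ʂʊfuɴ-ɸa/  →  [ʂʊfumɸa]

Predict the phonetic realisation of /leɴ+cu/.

The data show regressive place assimilation: /ɴ/ → [n] before /d/; /ɴ/ → [ŋ] before /ɣ/; /ɴ/ → [m] before /ɸ/. In each pair only place changes, matching the following consonant, while manner and voice stay constant.
The rule targets /ɴ/ (voiced uvular nasal), which sits before the trigger /c/ (palatal).
The voiced palatal nasal is [ɲ], so /ɴ/ → [ɲ].

[leɲcu]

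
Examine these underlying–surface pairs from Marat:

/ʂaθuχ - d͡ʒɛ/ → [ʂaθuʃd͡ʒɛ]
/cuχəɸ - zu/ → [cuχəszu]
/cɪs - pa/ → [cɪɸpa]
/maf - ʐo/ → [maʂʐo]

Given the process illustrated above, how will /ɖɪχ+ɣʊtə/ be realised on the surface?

[ɖɪxɣʊtə]

The data show regressive place assimilation: /χ/ → [ʃ] before /d͡ʒ/; /ɸ/ → [s] before /z/; /s/ → [ɸ] before /p/; /f/ → [ʂ] before /ʐ/. In each pair only place changes, matching the following consonant, while manner and voice stay constant.
The rule targets /χ/ (voiceless uvular fricative), which sits before the trigger /ɣ/ (velar).
Changing only its place to velar gives [x] — the voiceless velar fricative.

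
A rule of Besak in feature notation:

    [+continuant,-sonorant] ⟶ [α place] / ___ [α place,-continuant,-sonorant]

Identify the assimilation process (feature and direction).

regressive place assimilation

The rule copies the place features (abbreviated [place]) from the environment onto the target, so the assimilating feature is place.
Since the environment is written after the underscore, the trigger follows the target; the direction is regressive.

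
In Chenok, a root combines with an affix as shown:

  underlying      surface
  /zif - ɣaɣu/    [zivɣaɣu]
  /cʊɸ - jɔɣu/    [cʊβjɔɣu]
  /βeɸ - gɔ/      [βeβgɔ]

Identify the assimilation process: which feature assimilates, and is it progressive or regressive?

regressive voicing assimilation

Comparing underlying and surface forms, /f/ → [v] is the alternation; the neighbouring /ɣ/ is constant.
The change voiceless → voiced matches the voicing of the following /ɣ/, identifying this as voicing assimilation.
Place and manner are unchanged, so the assimilation is partial, not total.
Checking the remaining alternations: /ɸ/ → [β] before /j/ (voiceless → voiced, matching voiced); /ɸ/ → [β] before /g/ (voiceless → voiced, matching voiced) — only voicing changes, and always toward the following segment.
Since the segment that changes precedes the conditioning segment, the assimilation is regressive.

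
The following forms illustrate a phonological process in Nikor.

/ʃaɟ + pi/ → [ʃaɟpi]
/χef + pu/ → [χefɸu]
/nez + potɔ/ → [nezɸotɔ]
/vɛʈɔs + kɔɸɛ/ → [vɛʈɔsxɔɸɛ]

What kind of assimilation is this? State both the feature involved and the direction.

The segment that alternates is /p/, which surfaces as [ɸ] when adjacent to /f/.
/p/ is a stop while /f/ is a fricative; the output [ɸ] is a fricative, matching the trigger — so the feature that spreads is manner.
Place and voice are unchanged, so the assimilation is partial, not total.
Checking the remaining alternations: /p/ → [ɸ] after /z/ (stop → fricative, matching a fricative); /k/ → [x] after /s/ (stop → fricative, matching a fricative) — only manner changes, and always toward the preceding segment.
Nothing changes in [ʃaɟpi]: there the adjacent consonants already agree in manner (/p/ and /ɟ/ are both stops), so this form is consistent with the same rule.
The trigger is the preceding segment, so the direction is progressive (perseverative).

progressive manner assimilation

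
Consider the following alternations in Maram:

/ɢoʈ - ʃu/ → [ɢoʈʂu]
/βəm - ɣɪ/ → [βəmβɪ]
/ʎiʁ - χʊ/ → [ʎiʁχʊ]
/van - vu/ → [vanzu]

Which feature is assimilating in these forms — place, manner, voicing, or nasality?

Comparing underlying and surface forms, /ʃ/ → [ʂ] is the alternation; the neighbouring /ʈ/ is constant.
The change postalveolar → retroflex matches the place of the preceding /ʈ/, identifying this as place assimilation.
The same holds elsewhere in the data: /ɣ/ → [β] after /m/ (velar → bilabial, matching bilabial); /v/ → [z] after /n/ (labiodental → alveolar, matching alveolar) — only place changes, and always toward the preceding segment.
No alternation appears in [ʎiʁχʊ]: there the adjacent consonants already agree in place (/χ/ and /ʁ/ are both uvular), so this form is consistent with the same rule.

place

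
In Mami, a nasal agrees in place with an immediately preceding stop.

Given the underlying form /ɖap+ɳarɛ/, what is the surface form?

The rule targets /ɳ/ (voiced retroflex nasal), which sits after the trigger /p/ (bilabial).
A voiced bilabial nasal is [m], so the surface segment is [m].

[ɖapmarɛ]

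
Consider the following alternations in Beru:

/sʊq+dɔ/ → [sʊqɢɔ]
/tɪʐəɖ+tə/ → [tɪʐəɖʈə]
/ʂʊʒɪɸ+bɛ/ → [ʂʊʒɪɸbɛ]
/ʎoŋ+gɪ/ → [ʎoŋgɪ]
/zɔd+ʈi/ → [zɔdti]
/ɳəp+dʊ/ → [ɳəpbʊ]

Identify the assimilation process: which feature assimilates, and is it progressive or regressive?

progressive place assimilation

Comparing underlying and surface forms, /d/ → [ɢ] is the alternation; the neighbouring /q/ is constant.
The change alveolar → uvular matches the place of the preceding /q/, identifying this as place assimilation.
Manner and voice are unchanged, so the assimilation is partial, not total.
The same holds elsewhere in the data: /t/ → [ʈ] after /ɖ/ (alveolar → retroflex, matching retroflex); /ʈ/ → [t] after /d/ (retroflex → alveolar, matching alveolar); /d/ → [b] after /p/ (alveolar → bilabial, matching bilabial) — only place changes, and always toward the preceding segment.
No alternation appears in [ʂʊʒɪɸbɛ], [ʎoŋgɪ]: there the adjacent consonants already agree in place (/b/ and /ɸ/ are both bilabial; /g/ and /ŋ/ are both velar), so these forms are consistent with the same rule.
Since the segment that changes follows the conditioning segment, the assimilation is progressive.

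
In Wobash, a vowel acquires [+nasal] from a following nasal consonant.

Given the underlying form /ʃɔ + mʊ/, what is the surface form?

/ɔ/ sits next to the nasal /m/ and is therefore nasalised to [ɔ̃].

[ʃɔ̃mʊ]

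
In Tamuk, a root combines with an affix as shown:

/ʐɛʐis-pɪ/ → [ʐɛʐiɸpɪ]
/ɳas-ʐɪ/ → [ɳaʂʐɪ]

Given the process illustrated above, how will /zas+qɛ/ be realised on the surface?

[zaχqɛ]

The data show regressive place assimilation: /s/ → [ɸ] before /p/; /s/ → [ʂ] before /ʐ/. In each pair only place changes, matching the following consonant, while manner and voice stay constant.
/s/ is a voiceless alveolar fricative. The following trigger /q/ is uvular, so /s/ must become uvular as well.
Changing only its place to uvular gives [χ] — the voiceless uvular fricative.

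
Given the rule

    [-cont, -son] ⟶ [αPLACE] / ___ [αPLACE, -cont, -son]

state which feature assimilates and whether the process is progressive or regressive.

regressive place assimilation

The rule copies the place features (abbreviated [PLACE]) from the environment onto the target, so the assimilating feature is place.
The conditioning segment sits to the right of the focus bar, meaning the trigger follows the segment that changes — regressive assimilation.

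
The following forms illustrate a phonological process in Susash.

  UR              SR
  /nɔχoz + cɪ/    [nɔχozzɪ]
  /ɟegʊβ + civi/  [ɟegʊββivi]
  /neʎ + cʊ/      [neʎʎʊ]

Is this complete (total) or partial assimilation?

total assimilation

The segment that alternates is /c/, which surfaces as [z] when adjacent to /z/.
The output [z] is identical to the trigger /z/ — every feature (place, manner, voicing) has been copied — so this is total assimilation.
The other forms behave the same way: /c/ → [β] after /β/; /c/ → [ʎ] after /ʎ/ — in each case the output is a copy of the preceding consonant.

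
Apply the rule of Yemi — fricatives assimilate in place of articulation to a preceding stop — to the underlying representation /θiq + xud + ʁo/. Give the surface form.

[θiqχudzo]

The rule targets /x/ (voiceless velar fricative), which sits after the trigger /q/ (uvular).
The voiceless uvular fricative is [χ], so /x/ → [χ].
The same rule applies at the second boundary: /ʁ/ → [z] next to /d/.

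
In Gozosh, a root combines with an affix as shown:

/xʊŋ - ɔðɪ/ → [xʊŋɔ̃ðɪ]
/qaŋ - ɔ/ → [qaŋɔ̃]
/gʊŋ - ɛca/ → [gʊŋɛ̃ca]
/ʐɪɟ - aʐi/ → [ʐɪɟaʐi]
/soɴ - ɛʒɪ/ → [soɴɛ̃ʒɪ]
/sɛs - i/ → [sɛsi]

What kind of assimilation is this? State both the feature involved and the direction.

The vowel /ɔ/ surfaces as nasalised [ɔ̃] next to the preceding nasal /ŋ/ — it has acquired the [+nasal] feature of its neighbour.
The other forms show the same pattern: /ɛ/ → [ɛ̃] after /ŋ/; /ɛ/ → [ɛ̃] after /ɴ/ — each time a vowel is nasalised next to a preceding nasal.
No change occurs in [ʐɪɟaʐi], [sɛsi] because the vowel at the boundary is adjacent to an oral consonant, not a nasal (/a/ next to /ɟ/; /i/ next to /s/).
Because the conditioning nasal is to the left of the vowel that changes, the process is progressive (perseverative).

progressive nasality assimilation (vowel nasalisation)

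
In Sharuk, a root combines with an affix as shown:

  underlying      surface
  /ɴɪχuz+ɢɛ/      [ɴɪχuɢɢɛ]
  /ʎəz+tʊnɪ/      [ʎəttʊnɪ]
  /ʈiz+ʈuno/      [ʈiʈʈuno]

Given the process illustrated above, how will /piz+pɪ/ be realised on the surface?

[pippɪ]

The data show regressive total assimilation (/z/ → [ɢ] before /ɢ/; /z/ → [t] before /t/; /z/ → [ʈ] before /ʈ/): in every case the target segment becomes identical to its following neighbour, copying more than a single feature.
/z/ is the segment targeted by the rule; it sits immediately before /p/, so it assimilates completely and surfaces as [p].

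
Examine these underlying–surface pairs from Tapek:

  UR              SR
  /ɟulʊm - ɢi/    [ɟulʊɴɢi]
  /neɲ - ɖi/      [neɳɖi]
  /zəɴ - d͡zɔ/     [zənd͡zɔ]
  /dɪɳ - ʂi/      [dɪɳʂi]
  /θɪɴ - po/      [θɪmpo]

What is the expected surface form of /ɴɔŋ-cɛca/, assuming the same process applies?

The data show regressive place assimilation: /m/ → [ɴ] before /ɢ/; /ɲ/ → [ɳ] before /ɖ/; /ɴ/ → [n] before /d͡z/; /ɴ/ → [m] before /p/. In each pair only place changes, matching the following consonant, while manner and voice stay constant.
No alternation appears in [dɪɳʂi]: there the adjacent consonants already agree in place (/ɳ/ and /ʂ/ are both retroflex), so this form is consistent with the same rule.
The rule targets /ŋ/ (voiced velar nasal), which sits before the trigger /c/ (palatal).
Changing only its place to palatal gives [ɲ] — the voiced palatal nasal.

[ɴɔɲcɛca]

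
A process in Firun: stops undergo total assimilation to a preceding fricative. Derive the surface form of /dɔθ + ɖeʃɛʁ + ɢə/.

[dɔθθeʃɛʁʁə]

/ɖ/ is the segment targeted by the rule; it sits immediately after /θ/, so it assimilates completely and surfaces as [θ].
The same rule applies at the second boundary: /ɢ/ → [ʁ] next to /ʁ/.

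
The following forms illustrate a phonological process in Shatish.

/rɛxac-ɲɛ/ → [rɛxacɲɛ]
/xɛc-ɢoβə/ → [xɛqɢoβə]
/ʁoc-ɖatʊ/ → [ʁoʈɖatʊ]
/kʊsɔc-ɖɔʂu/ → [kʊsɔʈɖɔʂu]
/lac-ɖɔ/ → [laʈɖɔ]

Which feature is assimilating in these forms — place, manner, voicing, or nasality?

place

The segment that alternates is /c/, which surfaces as [q] when adjacent to /ɢ/.
The change palatal → uvular matches the place of the following /ɢ/, identifying this as place assimilation.
Checking the remaining alternation: /c/ → [ʈ] before /ɖ/ (palatal → retroflex, matching retroflex) — only place changes, and always toward the following segment.
No alternation appears in [rɛxacɲɛ]: there the adjacent consonants already agree in place (/c/ and /ɲ/ are both palatal), so this form is consistent with the same rule.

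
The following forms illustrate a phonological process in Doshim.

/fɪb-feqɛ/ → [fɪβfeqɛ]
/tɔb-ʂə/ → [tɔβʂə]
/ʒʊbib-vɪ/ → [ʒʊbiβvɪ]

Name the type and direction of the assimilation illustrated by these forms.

The segment that alternates is /b/, which surfaces as [β] when adjacent to /f/.
/b/ is a stop while /f/ is a fricative; the output [β] is a fricative, matching the trigger — so the feature that spreads is manner.
Place and voice are unchanged, so the assimilation is partial, not total.
Checking the remaining alternations: /b/ → [β] before /ʂ/ (stop → fricative, matching a fricative); /b/ → [β] before /v/ (stop → fricative, matching a fricative) — only manner changes, and always toward the following segment.
Since the segment that changes precedes the conditioning segment, the assimilation is regressive.

regressive manner assimilation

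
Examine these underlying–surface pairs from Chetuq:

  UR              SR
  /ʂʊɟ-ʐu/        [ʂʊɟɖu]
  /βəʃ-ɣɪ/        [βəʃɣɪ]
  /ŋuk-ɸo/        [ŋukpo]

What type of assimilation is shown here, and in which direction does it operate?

Comparing underlying and surface forms, /ʐ/ → [ɖ] is the alternation; the neighbouring /ɟ/ is constant.
The change fricative → stop matches the manner of the preceding /ɟ/, identifying this as manner assimilation.
Place and voice are unchanged, so the assimilation is partial, not total.
Checking the remaining alternation: /ɸ/ → [p] after /k/ (fricative → stop, matching a stop) — only manner changes, and always toward the preceding segment.
No alternation appears in [βəʃɣɪ]: there the adjacent consonants already agree in manner (/ɣ/ and /ʃ/ are both fricatives), so this form is consistent with the same rule.
The trigger is the preceding segment, so the direction is progressive (perseverative).

progressive manner assimilation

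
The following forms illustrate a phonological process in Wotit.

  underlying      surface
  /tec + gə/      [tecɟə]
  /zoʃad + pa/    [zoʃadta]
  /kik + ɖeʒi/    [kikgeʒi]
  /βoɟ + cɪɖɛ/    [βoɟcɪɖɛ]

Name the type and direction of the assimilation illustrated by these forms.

Underlying /g/ is realised as [ɟ] next to /c/; /c/ itself does not change.
The change velar → palatal matches the place of the preceding /c/, identifying this as place assimilation.
Manner and voice are unchanged, so the assimilation is partial, not total.
The same holds elsewhere in the data: /p/ → [t] after /d/ (bilabial → alveolar, matching alveolar); /ɖ/ → [g] after /k/ (retroflex → velar, matching velar) — only place changes, and always toward the preceding segment.
No alternation appears in [βoɟcɪɖɛ]: there the adjacent consonants already agree in place (/c/ and /ɟ/ are both palatal), so this form is consistent with the same rule.
Since the segment that changes follows the conditioning segment, the assimilation is progressive.

progressive place assimilation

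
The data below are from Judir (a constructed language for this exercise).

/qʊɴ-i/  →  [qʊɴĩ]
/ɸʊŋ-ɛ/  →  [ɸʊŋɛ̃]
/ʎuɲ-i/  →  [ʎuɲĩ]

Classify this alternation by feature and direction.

The vowel /i/ surfaces as nasalised [ĩ] next to the preceding nasal /ɴ/ — it has acquired the [+nasal] feature of its neighbour.
Likewise in the remaining data: /ɛ/ → [ɛ̃] after /ŋ/; /i/ → [ĩ] after /ɲ/ — each time a vowel is nasalised next to a preceding nasal.
Because the conditioning nasal is to the left of the vowel that changes, the process is progressive (perseverative).

progressive nasality assimilation (vowel nasalisation)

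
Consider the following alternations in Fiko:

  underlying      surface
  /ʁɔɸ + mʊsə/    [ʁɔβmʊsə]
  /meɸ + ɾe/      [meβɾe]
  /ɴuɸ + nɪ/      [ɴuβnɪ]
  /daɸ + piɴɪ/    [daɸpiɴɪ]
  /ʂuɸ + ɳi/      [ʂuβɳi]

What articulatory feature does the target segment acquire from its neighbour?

The segment that alternates is /ɸ/, which surfaces as [β] when adjacent to /m/.
/ɸ/ is voiceless while /m/ is voiced; the output [β] is voiced, matching the trigger — so the feature that spreads is voicing.
The same holds elsewhere in the data: /ɸ/ → [β] before /ɾ/ (voiceless → voiced, matching voiced); /ɸ/ → [β] before /n/ (voiceless → voiced, matching voiced); /ɸ/ → [β] before /ɳ/ (voiceless → voiced, matching voiced) — only voicing changes, and always toward the following segment.
Nothing changes in [daɸpiɴɪ]: there the adjacent consonants already agree in voicing (/ɸ/ and /p/ are both voiceless), so this form is consistent with the same rule.

voicing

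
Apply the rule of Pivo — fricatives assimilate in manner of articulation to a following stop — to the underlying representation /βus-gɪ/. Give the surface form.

/s/ is a voiceless alveolar fricative. The following trigger /g/ is a stop, so /s/ must become a stop as well.
Changing only its manner to stop gives [t] — the voiceless alveolar stop.

[βutgɪ]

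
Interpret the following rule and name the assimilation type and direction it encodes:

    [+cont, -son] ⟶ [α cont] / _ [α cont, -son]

regressive manner assimilation

The rule copies [cont] (continuancy) from the environment onto the target fricatives; since [±cont] encodes the stop/fricative manner contrast, the assimilating dimension is manner.
The conditioning segment sits to the right of the focus bar, meaning the trigger follows the segment that changes — regressive assimilation.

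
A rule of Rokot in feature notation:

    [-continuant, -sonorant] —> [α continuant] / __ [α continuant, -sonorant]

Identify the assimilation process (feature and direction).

regressive manner assimilation

The rule copies [continuant] (continuancy) from the environment onto the target stops; since [±continuant] encodes the stop/fricative manner contrast, the assimilating dimension is manner.
The conditioning segment sits to the right of the focus bar, meaning the trigger follows the segment that changes — regressive assimilation.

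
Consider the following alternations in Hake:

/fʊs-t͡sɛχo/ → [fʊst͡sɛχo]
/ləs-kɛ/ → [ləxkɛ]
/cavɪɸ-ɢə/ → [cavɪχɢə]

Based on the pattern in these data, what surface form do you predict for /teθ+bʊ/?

[teɸbʊ]

The data show regressive place assimilation: /s/ → [x] before /k/; /ɸ/ → [χ] before /ɢ/. In each pair only place changes, matching the following consonant, while manner and voice stay constant.
No alternation appears in [fʊst͡sɛχo]: there the adjacent consonants already agree in place (/s/ and /t͡s/ are both alveolar), so this form is consistent with the same rule.
The rule targets /θ/ (voiceless dental fricative), which sits before the trigger /b/ (bilabial).
The voiceless bilabial fricative is [ɸ], so /θ/ → [ɸ].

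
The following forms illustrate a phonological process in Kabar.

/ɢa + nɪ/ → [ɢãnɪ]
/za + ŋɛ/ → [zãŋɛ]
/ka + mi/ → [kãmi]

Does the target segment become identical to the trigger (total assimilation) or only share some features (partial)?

The vowel /a/ surfaces as nasalised [ã] next to the following nasal /n/ — it has acquired the [+nasal] feature of its neighbour.
Likewise in the remaining data: /a/ → [ã] before /ŋ/; /a/ → [ã] before /m/ — each time a vowel is nasalised next to a following nasal.

partial assimilation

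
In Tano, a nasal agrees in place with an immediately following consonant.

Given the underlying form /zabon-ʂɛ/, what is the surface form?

[zaboɳʂɛ]

The rule targets /n/ (voiced alveolar nasal), which sits before the trigger /ʂ/ (retroflex).
The voiced retroflex nasal is [ɳ], so /n/ → [ɳ].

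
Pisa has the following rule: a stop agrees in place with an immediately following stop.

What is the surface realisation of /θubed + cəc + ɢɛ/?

The rule targets /d/ (voiced alveolar stop), which sits before the trigger /c/ (palatal).
Changing only its place to palatal gives [ɟ] — the voiced palatal stop.
At the second juncture, /c/ likewise becomes [q] adjacent to /ɢ/.

[θubeɟcəqɢɛ]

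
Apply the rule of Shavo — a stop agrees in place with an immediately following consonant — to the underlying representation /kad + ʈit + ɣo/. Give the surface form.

/d/ is a voiced alveolar stop. The following trigger /ʈ/ is retroflex, so /d/ must become retroflex as well.
A voiced retroflex stop is [ɖ], so the surface segment is [ɖ].
At the second juncture, /t/ likewise becomes [k] adjacent to /ɣ/.

[kaɖʈikɣo]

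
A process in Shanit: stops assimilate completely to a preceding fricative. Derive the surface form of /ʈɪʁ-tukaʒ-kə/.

[ʈɪʁʁukaʒʒə]

/t/ is the segment targeted by the rule; it sits immediately after /ʁ/, so it assimilates completely and surfaces as [ʁ].
The same rule applies at the second boundary: /k/ → [ʒ] next to /ʒ/.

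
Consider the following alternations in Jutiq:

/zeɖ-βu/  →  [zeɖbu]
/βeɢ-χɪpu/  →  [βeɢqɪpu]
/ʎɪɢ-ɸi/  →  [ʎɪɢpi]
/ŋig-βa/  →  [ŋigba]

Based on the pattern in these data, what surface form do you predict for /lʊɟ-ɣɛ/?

The data show progressive manner assimilation: /β/ → [b] after /ɖ/; /χ/ → [q] after /ɢ/; /ɸ/ → [p] after /ɢ/; /β/ → [b] after /g/. In each pair only manner changes, matching the preceding consonant, while place and voice stay constant.
/ɣ/ is a voiced velar fricative. The preceding trigger /ɟ/ is a stop, so /ɣ/ must become a stop as well.
A voiced velar stop is [g], so the surface segment is [g].

[lʊɟgɛ]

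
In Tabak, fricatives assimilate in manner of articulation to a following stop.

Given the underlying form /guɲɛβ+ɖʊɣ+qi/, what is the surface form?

[guɲɛbɖʊgqi]

The rule targets /β/ (voiced bilabial fricative), which sits before the trigger /ɖ/ (stop).
A voiced bilabial stop is [b], so the surface segment is [b].
At the second juncture, /ɣ/ likewise becomes [g] adjacent to /q/.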